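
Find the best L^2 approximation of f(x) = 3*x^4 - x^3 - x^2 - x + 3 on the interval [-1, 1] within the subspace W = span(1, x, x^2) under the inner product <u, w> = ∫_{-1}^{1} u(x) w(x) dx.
g(x) = 11*x^2/7 - 8*x/5 + 96/35

The best approximation g ∈ W is the orthogonal projection of f onto W. Writing g = a_0 + a_1 x + a_2 x^2, the coefficients solve the normal equations G · a = b where
  G_{ij} = <φ_i, φ_j> and b_i = <f, φ_i>, with φ_0 = 1, φ_1 = x, φ_2 = x^2.
G =
  [2, 0, 2/3]
  [0, 2/3, 0]
  [2/3, 0, 2/5],
b = (98/15, -16/15, 86/35).
Solving gives a_0 = 96/35, a_1 = -8/5, a_2 = 11/7, so
  g(x) = 11*x^2/7 - 8*x/5 + 96/35.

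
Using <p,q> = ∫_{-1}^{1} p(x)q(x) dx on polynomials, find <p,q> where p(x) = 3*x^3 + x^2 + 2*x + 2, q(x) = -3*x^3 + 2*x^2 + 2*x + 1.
<p,q> = 288/35

Expand the product: p(x)·q(x) = -9*x^6 + 3*x^5 + 2*x^4 + 3*x^3 + 9*x^2 + 6*x + 2.
∫_{-1}^{1} of each monomial x^k gives [2/(k+1) if k even, 0 if k odd]. Integrating term-by-term (or equivalently evaluating the antiderivative F(x) = -9*x^7/7 + x^6/2 + 2*x^5/5 + 3*x^4/4 + 3*x^3 + 3*x^2 + 2*x at the endpoints):
  F(1) − F(−1) = 1171/140 − (19/140) = 288/35.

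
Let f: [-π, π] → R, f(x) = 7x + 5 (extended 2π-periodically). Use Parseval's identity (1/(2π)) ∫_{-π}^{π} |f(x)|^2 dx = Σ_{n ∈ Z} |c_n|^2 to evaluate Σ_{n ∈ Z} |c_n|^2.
Σ |c_n|^2 = 49π^2/3 + 25

Expand and integrate term by term over [-π, π]:
  ∫ (7x)^2 dx = 49·(2π^3/3); ∫ 2·7·(5)·x dx = 0 (odd integrand); ∫ 5^2 dx = 25·2π.
So (1/(2π)) ∫_{-π}^{π} (7x + 5)^2 dx = 49π^2/3 + 25 = 49π^2/3 + 25.
Parseval ⇒ Σ |c_n|^2 = 49π^2/3 + 25.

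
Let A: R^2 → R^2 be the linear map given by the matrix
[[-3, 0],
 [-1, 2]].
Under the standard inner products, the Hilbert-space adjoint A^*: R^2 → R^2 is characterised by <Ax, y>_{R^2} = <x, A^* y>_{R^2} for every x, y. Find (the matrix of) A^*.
A^* = A^T =
[[-3, -1],
 [0, 2]]

For real matrices with standard dot products, the defining identity <Ax, y> = <x, A^* y> gives (Ax)^T y = x^T (A^*) y, i.e. x^T A^T y = x^T (A^*) y. Since this holds for all x, y, we must have A^* = A^T. Therefore
A^* =
[[-3, -1],
 [0, 2]].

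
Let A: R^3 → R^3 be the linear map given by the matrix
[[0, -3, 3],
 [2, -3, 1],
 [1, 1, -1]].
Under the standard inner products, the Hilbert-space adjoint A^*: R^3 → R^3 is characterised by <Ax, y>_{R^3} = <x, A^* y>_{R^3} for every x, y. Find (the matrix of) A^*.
A^* = A^T =
[[0, 2, 1],
 [-3, -3, 1],
 [3, 1, -1]]

For real matrices with standard dot products, the defining identity <Ax, y> = <x, A^* y> gives (Ax)^T y = x^T (A^*) y, i.e. x^T A^T y = x^T (A^*) y. Since this holds for all x, y, we must have A^* = A^T. Therefore
A^* =
[[0, 2, 1],
 [-3, -3, 1],
 [3, 1, -1]].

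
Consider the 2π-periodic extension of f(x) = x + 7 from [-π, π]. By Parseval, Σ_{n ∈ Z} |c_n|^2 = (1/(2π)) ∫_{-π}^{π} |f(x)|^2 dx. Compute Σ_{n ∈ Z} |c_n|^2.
Σ |c_n|^2 = π^2/3 + 49

Expand and integrate term by term over [-π, π]:
  ∫ (x)^2 dx = 1·(2π^3/3); ∫ 2·1·(7)·x dx = 0 (odd integrand); ∫ 7^2 dx = 49·2π.
So (1/(2π)) ∫_{-π}^{π} (x + 7)^2 dx = 1π^2/3 + 49 = π^2/3 + 49.
Parseval ⇒ Σ |c_n|^2 = π^2/3 + 49.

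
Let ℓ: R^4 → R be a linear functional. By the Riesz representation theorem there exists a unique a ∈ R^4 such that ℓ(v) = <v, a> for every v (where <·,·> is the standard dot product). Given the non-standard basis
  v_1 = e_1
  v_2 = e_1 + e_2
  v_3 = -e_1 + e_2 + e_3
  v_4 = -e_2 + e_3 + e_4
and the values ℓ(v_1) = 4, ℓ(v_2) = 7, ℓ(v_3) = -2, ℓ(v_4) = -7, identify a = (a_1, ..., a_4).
a = (4, 3, -1, -3)

Write a = (a_1, ..., a_4) in the standard basis. For each basis vector v_i, ℓ(v_i) = <v_i, a> is a linear equation in the a_j's. Collect the n equations into a matrix system V a = ℓ, where row i of V is v_i (expressed in the standard basis). Since V is invertible (lower-triangular with 1s on the diagonal, up to permutation), solve by back-substitution:
  V =
[[1, 0, 0, 0],
 [1, 1, 0, 0],
 [-1, 1, 1, 0],
 [0, -1, 1, 1]]
  V a = (4, 7, -2, -7)
Solving gives a = (4, 3, -1, -3).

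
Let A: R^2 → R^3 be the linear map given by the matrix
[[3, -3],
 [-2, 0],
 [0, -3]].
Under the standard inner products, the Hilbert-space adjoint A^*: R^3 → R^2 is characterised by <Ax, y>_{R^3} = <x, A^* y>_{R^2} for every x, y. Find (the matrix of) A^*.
A^* = A^T =
[[3, -2, 0],
 [-3, 0, -3]]

For real matrices with standard dot products, the defining identity <Ax, y> = <x, A^* y> gives (Ax)^T y = x^T (A^*) y, i.e. x^T A^T y = x^T (A^*) y. Since this holds for all x, y, we must have A^* = A^T. Therefore
A^* =
[[3, -2, 0],
 [-3, 0, -3]].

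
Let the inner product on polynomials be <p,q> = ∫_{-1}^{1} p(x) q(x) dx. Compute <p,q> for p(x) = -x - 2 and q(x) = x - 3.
<p,q> = 34/3

Expand the product: p(x)·q(x) = -x^2 + x + 6.
∫_{-1}^{1} of each monomial x^k gives [2/(k+1) if k even, 0 if k odd]. Integrating term-by-term (or equivalently evaluating the antiderivative F(x) = -x^3/3 + x^2/2 + 6*x at the endpoints):
  F(1) − F(−1) = 37/6 − (-31/6) = 34/3.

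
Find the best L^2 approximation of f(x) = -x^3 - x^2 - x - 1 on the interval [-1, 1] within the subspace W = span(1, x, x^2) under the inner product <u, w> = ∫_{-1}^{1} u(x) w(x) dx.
g(x) = -x^2 - 8*x/5 - 1

The best approximation g ∈ W is the orthogonal projection of f onto W. Writing g = a_0 + a_1 x + a_2 x^2, the coefficients solve the normal equations G · a = b where
  G_{ij} = <φ_i, φ_j> and b_i = <f, φ_i>, with φ_0 = 1, φ_1 = x, φ_2 = x^2.
G =
  [2, 0, 2/3]
  [0, 2/3, 0]
  [2/3, 0, 2/5],
b = (-8/3, -16/15, -16/15).
Solving gives a_0 = -1, a_1 = -8/5, a_2 = -1, so
  g(x) = -x^2 - 8*x/5 - 1.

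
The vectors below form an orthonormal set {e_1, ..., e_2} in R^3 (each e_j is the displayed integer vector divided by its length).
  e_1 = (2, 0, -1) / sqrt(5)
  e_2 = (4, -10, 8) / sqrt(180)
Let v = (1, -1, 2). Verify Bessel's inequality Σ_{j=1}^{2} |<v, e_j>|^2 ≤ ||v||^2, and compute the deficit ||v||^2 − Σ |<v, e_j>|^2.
Σ |<v, e_j>|^2 = 5; ||v||^2 = 6; deficit = 1

Write each e_j = u_j / sqrt(<u_j, u_j>) where u_j is the displayed integer vector. Then <v, e_j> = <v, u_j> / sqrt(<u_j, u_j>), so |<v, e_j>|^2 = <v, u_j>^2 / <u_j, u_j>.
Coefficients: <v, e_1> = 0/sqrt(5), <v, e_2> = 30/sqrt(180).
Square and sum: Σ |<v, e_j>|^2 = 5.
Compute ||v||^2 = v·v = 6.
Deficit = 6 − 5 = 1 ≥ 0, confirming Bessel's inequality. (The deficit equals ||v − Σ <v,e_j> e_j||^2, the squared distance from v to span{e_j}.)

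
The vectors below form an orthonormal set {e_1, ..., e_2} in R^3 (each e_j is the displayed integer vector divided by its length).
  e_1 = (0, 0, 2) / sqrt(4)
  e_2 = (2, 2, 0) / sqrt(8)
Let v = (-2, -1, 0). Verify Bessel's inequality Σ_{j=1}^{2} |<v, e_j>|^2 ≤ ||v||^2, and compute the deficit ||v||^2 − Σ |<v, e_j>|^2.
Σ |<v, e_j>|^2 = 9/2; ||v||^2 = 5; deficit = 1/2

Write each e_j = u_j / sqrt(<u_j, u_j>) where u_j is the displayed integer vector. Then <v, e_j> = <v, u_j> / sqrt(<u_j, u_j>), so |<v, e_j>|^2 = <v, u_j>^2 / <u_j, u_j>.
Coefficients: <v, e_1> = 0/sqrt(4), <v, e_2> = -6/sqrt(8).
Square and sum: Σ |<v, e_j>|^2 = 9/2.
Compute ||v||^2 = v·v = 5.
Deficit = 5 − 9/2 = 1/2 ≥ 0, confirming Bessel's inequality. (The deficit equals ||v − Σ <v,e_j> e_j||^2, the squared distance from v to span{e_j}.)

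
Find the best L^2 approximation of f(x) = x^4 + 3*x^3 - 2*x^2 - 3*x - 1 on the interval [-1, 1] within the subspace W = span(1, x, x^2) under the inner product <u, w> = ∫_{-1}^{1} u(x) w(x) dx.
g(x) = -8*x^2/7 - 6*x/5 - 38/35

The best approximation g ∈ W is the orthogonal projection of f onto W. Writing g = a_0 + a_1 x + a_2 x^2, the coefficients solve the normal equations G · a = b where
  G_{ij} = <φ_i, φ_j> and b_i = <f, φ_i>, with φ_0 = 1, φ_1 = x, φ_2 = x^2.
G =
  [2, 0, 2/3]
  [0, 2/3, 0]
  [2/3, 0, 2/5],
b = (-44/15, -4/5, -124/105).
Solving gives a_0 = -38/35, a_1 = -6/5, a_2 = -8/7, so
  g(x) = -8*x^2/7 - 6*x/5 - 38/35.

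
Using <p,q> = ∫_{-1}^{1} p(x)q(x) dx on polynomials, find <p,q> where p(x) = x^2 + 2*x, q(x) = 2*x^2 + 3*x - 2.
<p,q> = 52/15

Expand the product: p(x)·q(x) = 2*x^4 + 7*x^3 + 4*x^2 - 4*x.
∫_{-1}^{1} of each monomial x^k gives [2/(k+1) if k even, 0 if k odd]. Integrating term-by-term (or equivalently evaluating the antiderivative F(x) = 2*x^5/5 + 7*x^4/4 + 4*x^3/3 - 2*x^2 at the endpoints):
  F(1) − F(−1) = 89/60 − (-119/60) = 52/15.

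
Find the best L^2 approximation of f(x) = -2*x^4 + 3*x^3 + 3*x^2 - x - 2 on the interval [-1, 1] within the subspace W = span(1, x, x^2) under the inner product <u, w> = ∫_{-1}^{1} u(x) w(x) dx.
g(x) = 9*x^2/7 + 4*x/5 - 64/35

The best approximation g ∈ W is the orthogonal projection of f onto W. Writing g = a_0 + a_1 x + a_2 x^2, the coefficients solve the normal equations G · a = b where
  G_{ij} = <φ_i, φ_j> and b_i = <f, φ_i>, with φ_0 = 1, φ_1 = x, φ_2 = x^2.
G =
  [2, 0, 2/3]
  [0, 2/3, 0]
  [2/3, 0, 2/5],
b = (-14/5, 8/15, -74/105).
Solving gives a_0 = -64/35, a_1 = 4/5, a_2 = 9/7, so
  g(x) = 9*x^2/7 + 4*x/5 - 64/35.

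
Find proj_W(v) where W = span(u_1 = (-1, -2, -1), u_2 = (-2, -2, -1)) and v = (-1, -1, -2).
proj_W(v) = (-1, -8/5, -4/5)

Set up U = [u_1 | ... | u_2] ∈ R^(3×2). The projector onto W = col(U) is P = U (U^T U)^(-1) U^T.
Compute U^T U =
  [6, 7]
  [7, 9],
and U^T v = (5, 6).
Solve U^T U · c = U^T v for the coefficients: c = (3/5, 1/5). The projection is proj_W(v) = U c.
Check: (v - proj_W(v)) · u_1 = 0  (should be 0).
Check: (v - proj_W(v)) · u_2 = 0  (should be 0).
Result: proj_W(v) = (-1, -8/5, -4/5).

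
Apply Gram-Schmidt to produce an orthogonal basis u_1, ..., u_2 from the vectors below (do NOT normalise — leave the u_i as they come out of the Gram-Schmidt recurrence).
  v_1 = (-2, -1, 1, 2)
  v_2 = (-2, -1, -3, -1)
Orthogonal basis:
  u_1 = (-2, -1, 1, 2)
  u_2 = (-2, -1, -3, -1)

Apply the Gram-Schmidt recurrence
  u_1 = v_1
  u_i = v_i − Σ_{j<i} ((v_i · u_j) / (u_j · u_j)) · u_j.

Step by step this gives:
  u_1 = (-2, -1, 1, 2)
  u_2 = (-2, -1, -3, -1)

Orthogonality check:
  u_2 · u_1 = 0 (should be 0)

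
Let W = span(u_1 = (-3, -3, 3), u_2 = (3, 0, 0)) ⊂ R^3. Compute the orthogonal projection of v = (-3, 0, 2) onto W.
proj_W(v) = (-3, -1, 1)

Set up U = [u_1 | ... | u_2] ∈ R^(3×2). The projector onto W = col(U) is P = U (U^T U)^(-1) U^T.
Compute U^T U =
  [27, -9]
  [-9, 9],
and U^T v = (15, -9).
Solve U^T U · c = U^T v for the coefficients: c = (1/3, -2/3). The projection is proj_W(v) = U c.
Check: (v - proj_W(v)) · u_1 = 0  (should be 0).
Check: (v - proj_W(v)) · u_2 = 0  (should be 0).
Result: proj_W(v) = (-3, -1, 1).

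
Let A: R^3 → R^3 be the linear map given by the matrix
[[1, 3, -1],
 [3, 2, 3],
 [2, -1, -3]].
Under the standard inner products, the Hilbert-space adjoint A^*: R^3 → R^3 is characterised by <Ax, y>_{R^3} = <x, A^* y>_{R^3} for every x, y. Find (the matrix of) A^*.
A^* = A^T =
[[1, 3, 2],
 [3, 2, -1],
 [-1, 3, -3]]

For real matrices with standard dot products, the defining identity <Ax, y> = <x, A^* y> gives (Ax)^T y = x^T (A^*) y, i.e. x^T A^T y = x^T (A^*) y. Since this holds for all x, y, we must have A^* = A^T. Therefore
A^* =
[[1, 3, 2],
 [3, 2, -1],
 [-1, 3, -3]].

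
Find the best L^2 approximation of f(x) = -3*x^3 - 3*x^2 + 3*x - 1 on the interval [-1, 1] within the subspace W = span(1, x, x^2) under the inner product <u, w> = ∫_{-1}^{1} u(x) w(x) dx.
g(x) = -3*x^2 + 6*x/5 - 1

The best approximation g ∈ W is the orthogonal projection of f onto W. Writing g = a_0 + a_1 x + a_2 x^2, the coefficients solve the normal equations G · a = b where
  G_{ij} = <φ_i, φ_j> and b_i = <f, φ_i>, with φ_0 = 1, φ_1 = x, φ_2 = x^2.
G =
  [2, 0, 2/3]
  [0, 2/3, 0]
  [2/3, 0, 2/5],
b = (-4, 4/5, -28/15).
Solving gives a_0 = -1, a_1 = 6/5, a_2 = -3, so
  g(x) = -3*x^2 + 6*x/5 - 1.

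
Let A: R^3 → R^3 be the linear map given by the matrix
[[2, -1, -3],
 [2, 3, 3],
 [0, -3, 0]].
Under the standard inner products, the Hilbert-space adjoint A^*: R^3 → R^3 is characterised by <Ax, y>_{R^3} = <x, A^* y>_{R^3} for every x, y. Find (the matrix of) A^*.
A^* = A^T =
[[2, 2, 0],
 [-1, 3, -3],
 [-3, 3, 0]]

For real matrices with standard dot products, the defining identity <Ax, y> = <x, A^* y> gives (Ax)^T y = x^T (A^*) y, i.e. x^T A^T y = x^T (A^*) y. Since this holds for all x, y, we must have A^* = A^T. Therefore
A^* =
[[2, 2, 0],
 [-1, 3, -3],
 [-3, 3, 0]].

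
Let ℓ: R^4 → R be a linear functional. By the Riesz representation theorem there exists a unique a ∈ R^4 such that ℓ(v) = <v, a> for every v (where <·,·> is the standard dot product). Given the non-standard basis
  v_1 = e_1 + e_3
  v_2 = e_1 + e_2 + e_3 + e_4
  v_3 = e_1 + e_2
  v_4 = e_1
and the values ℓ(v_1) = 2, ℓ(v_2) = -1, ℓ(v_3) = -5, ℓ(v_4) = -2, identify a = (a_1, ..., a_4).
a = (-2, -3, 4, 0)

Write a = (a_1, ..., a_4) in the standard basis. For each basis vector v_i, ℓ(v_i) = <v_i, a> is a linear equation in the a_j's. Collect the n equations into a matrix system V a = ℓ, where row i of V is v_i (expressed in the standard basis). Since V is invertible (lower-triangular with 1s on the diagonal, up to permutation), solve by back-substitution:
  V =
[[1, 0, 1, 0],
 [1, 1, 1, 1],
 [1, 1, 0, 0],
 [1, 0, 0, 0]]
  V a = (2, -1, -5, -2)
Solving gives a = (-2, -3, 4, 0).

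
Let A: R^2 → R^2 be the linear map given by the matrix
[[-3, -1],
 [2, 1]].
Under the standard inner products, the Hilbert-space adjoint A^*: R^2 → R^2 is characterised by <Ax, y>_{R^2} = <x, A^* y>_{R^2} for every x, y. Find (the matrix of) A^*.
A^* = A^T =
[[-3, 2],
 [-1, 1]]

For real matrices with standard dot products, the defining identity <Ax, y> = <x, A^* y> gives (Ax)^T y = x^T (A^*) y, i.e. x^T A^T y = x^T (A^*) y. Since this holds for all x, y, we must have A^* = A^T. Therefore
A^* =
[[-3, 2],
 [-1, 1]].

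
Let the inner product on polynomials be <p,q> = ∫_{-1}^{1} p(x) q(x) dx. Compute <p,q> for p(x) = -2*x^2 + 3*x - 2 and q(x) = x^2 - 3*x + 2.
<p,q> = -94/5

Expand the product: p(x)·q(x) = -2*x^4 + 9*x^3 - 15*x^2 + 12*x - 4.
∫_{-1}^{1} of each monomial x^k gives [2/(k+1) if k even, 0 if k odd]. Integrating term-by-term (or equivalently evaluating the antiderivative F(x) = -2*x^5/5 + 9*x^4/4 - 5*x^3 + 6*x^2 - 4*x at the endpoints):
  F(1) − F(−1) = -23/20 − (353/20) = -94/5.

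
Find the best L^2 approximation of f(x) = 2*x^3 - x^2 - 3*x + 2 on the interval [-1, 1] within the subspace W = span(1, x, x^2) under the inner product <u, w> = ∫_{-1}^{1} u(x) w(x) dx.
g(x) = -x^2 - 9*x/5 + 2

The best approximation g ∈ W is the orthogonal projection of f onto W. Writing g = a_0 + a_1 x + a_2 x^2, the coefficients solve the normal equations G · a = b where
  G_{ij} = <φ_i, φ_j> and b_i = <f, φ_i>, with φ_0 = 1, φ_1 = x, φ_2 = x^2.
G =
  [2, 0, 2/3]
  [0, 2/3, 0]
  [2/3, 0, 2/5],
b = (10/3, -6/5, 14/15).
Solving gives a_0 = 2, a_1 = -9/5, a_2 = -1, so
  g(x) = -x^2 - 9*x/5 + 2.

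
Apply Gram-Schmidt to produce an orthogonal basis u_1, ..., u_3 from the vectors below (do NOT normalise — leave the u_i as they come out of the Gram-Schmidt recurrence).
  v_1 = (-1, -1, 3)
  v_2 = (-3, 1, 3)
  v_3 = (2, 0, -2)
Orthogonal basis:
  u_1 = (-1, -1, 3)
  u_2 = (-2, 2, 0)
  u_3 = (3/11, 3/11, 2/11)

Apply the Gram-Schmidt recurrence
  u_1 = v_1
  u_i = v_i − Σ_{j<i} ((v_i · u_j) / (u_j · u_j)) · u_j.

Step by step this gives:
  u_1 = (-1, -1, 3)
  u_2 = (-2, 2, 0)
  u_3 = (3/11, 3/11, 2/11)

Orthogonality check:
  u_2 · u_1 = 0 (should be 0)
  u_3 · u_1 = 0 (should be 0)
  u_3 · u_2 = 0 (should be 0)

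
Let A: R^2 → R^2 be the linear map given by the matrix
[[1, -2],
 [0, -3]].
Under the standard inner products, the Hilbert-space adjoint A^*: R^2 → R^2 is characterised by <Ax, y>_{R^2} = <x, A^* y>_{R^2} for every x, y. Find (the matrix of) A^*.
A^* = A^T =
[[1, 0],
 [-2, -3]]

For real matrices with standard dot products, the defining identity <Ax, y> = <x, A^* y> gives (Ax)^T y = x^T (A^*) y, i.e. x^T A^T y = x^T (A^*) y. Since this holds for all x, y, we must have A^* = A^T. Therefore
A^* =
[[1, 0],
 [-2, -3]].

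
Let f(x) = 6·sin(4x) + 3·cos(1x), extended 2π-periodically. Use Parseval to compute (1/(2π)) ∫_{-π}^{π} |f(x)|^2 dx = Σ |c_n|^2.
Σ |c_n|^2 = 45/2

Expand |f|^2 and use orthogonality of {sin(nx), cos(mx)} on [-π, π]:
  ∫_{-π}^{π} sin(nx)^2 dx = π, ∫ cos(mx)^2 dx = π, and cross terms integrate to 0.
So ∫_{-π}^{π} f(x)^2 dx = 6^2 · π + 3^2 · π = (36 + 9)π.
Divide by 2π: (36 + 9)/2 = 45/2.
By Parseval, this equals Σ |c_n|^2.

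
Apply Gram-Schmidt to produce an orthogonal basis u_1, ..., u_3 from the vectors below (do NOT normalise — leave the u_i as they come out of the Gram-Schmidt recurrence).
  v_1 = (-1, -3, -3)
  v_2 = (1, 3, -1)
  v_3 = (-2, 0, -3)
Orthogonal basis:
  u_1 = (-1, -3, -3)
  u_2 = (12/19, 36/19, -40/19)
  u_3 = (-9/5, 3/5, 0)

Apply the Gram-Schmidt recurrence
  u_1 = v_1
  u_i = v_i − Σ_{j<i} ((v_i · u_j) / (u_j · u_j)) · u_j.

Step by step this gives:
  u_1 = (-1, -3, -3)
  u_2 = (12/19, 36/19, -40/19)
  u_3 = (-9/5, 3/5, 0)

Orthogonality check:
  u_2 · u_1 = 0 (should be 0)
  u_3 · u_1 = 0 (should be 0)
  u_3 · u_2 = 0 (should be 0)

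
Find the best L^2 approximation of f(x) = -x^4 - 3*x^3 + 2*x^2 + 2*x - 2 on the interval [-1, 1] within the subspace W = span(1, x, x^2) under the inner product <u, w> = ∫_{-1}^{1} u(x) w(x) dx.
g(x) = 8*x^2/7 + x/5 - 67/35

The best approximation g ∈ W is the orthogonal projection of f onto W. Writing g = a_0 + a_1 x + a_2 x^2, the coefficients solve the normal equations G · a = b where
  G_{ij} = <φ_i, φ_j> and b_i = <f, φ_i>, with φ_0 = 1, φ_1 = x, φ_2 = x^2.
G =
  [2, 0, 2/3]
  [0, 2/3, 0]
  [2/3, 0, 2/5],
b = (-46/15, 2/15, -86/105).
Solving gives a_0 = -67/35, a_1 = 1/5, a_2 = 8/7, so
  g(x) = 8*x^2/7 + x/5 - 67/35.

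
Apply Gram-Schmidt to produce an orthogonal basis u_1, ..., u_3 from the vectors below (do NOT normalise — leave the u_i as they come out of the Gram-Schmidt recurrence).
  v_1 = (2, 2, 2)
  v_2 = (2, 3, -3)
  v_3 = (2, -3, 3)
Orthogonal basis:
  u_1 = (2, 2, 2)
  u_2 = (4/3, 7/3, -11/3)
  u_3 = (72/31, -60/31, -12/31)

Apply the Gram-Schmidt recurrence
  u_1 = v_1
  u_i = v_i − Σ_{j<i} ((v_i · u_j) / (u_j · u_j)) · u_j.

Step by step this gives:
  u_1 = (2, 2, 2)
  u_2 = (4/3, 7/3, -11/3)
  u_3 = (72/31, -60/31, -12/31)

Orthogonality check:
  u_2 · u_1 = 0 (should be 0)
  u_3 · u_1 = 0 (should be 0)
  u_3 · u_2 = 0 (should be 0)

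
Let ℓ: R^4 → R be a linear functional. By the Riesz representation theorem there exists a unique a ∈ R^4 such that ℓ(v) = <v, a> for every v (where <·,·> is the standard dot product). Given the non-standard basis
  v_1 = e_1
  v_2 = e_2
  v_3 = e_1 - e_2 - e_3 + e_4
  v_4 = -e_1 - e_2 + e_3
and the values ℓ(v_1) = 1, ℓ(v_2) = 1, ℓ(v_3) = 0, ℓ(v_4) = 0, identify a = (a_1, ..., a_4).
a = (1, 1, 2, 2)

Write a = (a_1, ..., a_4) in the standard basis. For each basis vector v_i, ℓ(v_i) = <v_i, a> is a linear equation in the a_j's. Collect the n equations into a matrix system V a = ℓ, where row i of V is v_i (expressed in the standard basis). Since V is invertible (lower-triangular with 1s on the diagonal, up to permutation), solve by back-substitution:
  V =
[[1, 0, 0, 0],
 [0, 1, 0, 0],
 [1, -1, -1, 1],
 [-1, -1, 1, 0]]
  V a = (1, 1, 0, 0)
Solving gives a = (1, 1, 2, 2).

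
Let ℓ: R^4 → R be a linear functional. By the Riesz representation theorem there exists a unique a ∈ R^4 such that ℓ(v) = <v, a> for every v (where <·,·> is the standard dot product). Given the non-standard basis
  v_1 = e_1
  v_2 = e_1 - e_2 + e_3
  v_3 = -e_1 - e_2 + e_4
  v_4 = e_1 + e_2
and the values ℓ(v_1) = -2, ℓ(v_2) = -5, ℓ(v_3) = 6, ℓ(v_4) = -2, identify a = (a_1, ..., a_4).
a = (-2, 0, -3, 4)

Write a = (a_1, ..., a_4) in the standard basis. For each basis vector v_i, ℓ(v_i) = <v_i, a> is a linear equation in the a_j's. Collect the n equations into a matrix system V a = ℓ, where row i of V is v_i (expressed in the standard basis). Since V is invertible (lower-triangular with 1s on the diagonal, up to permutation), solve by back-substitution:
  V =
[[1, 0, 0, 0],
 [1, -1, 1, 0],
 [-1, -1, 0, 1],
 [1, 1, 0, 0]]
  V a = (-2, -5, 6, -2)
Solving gives a = (-2, 0, -3, 4).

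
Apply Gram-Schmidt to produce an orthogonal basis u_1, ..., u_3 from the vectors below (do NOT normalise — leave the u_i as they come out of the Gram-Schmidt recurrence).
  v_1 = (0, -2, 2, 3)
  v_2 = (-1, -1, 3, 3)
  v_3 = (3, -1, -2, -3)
Orthogonal basis:
  u_1 = (0, -2, 2, 3)
  u_2 = (-1, 1, 1, 0)
  u_3 = (1, -5/17, 22/17, -18/17)

Apply the Gram-Schmidt recurrence
  u_1 = v_1
  u_i = v_i − Σ_{j<i} ((v_i · u_j) / (u_j · u_j)) · u_j.

Step by step this gives:
  u_1 = (0, -2, 2, 3)
  u_2 = (-1, 1, 1, 0)
  u_3 = (1, -5/17, 22/17, -18/17)

Orthogonality check:
  u_2 · u_1 = 0 (should be 0)
  u_3 · u_1 = 0 (should be 0)
  u_3 · u_2 = 0 (should be 0)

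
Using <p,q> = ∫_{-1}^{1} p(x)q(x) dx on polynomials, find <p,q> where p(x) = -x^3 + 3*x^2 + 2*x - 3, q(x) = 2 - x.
<p,q> = -134/15

Expand the product: p(x)·q(x) = x^4 - 5*x^3 + 4*x^2 + 7*x - 6.
∫_{-1}^{1} of each monomial x^k gives [2/(k+1) if k even, 0 if k odd]. Integrating term-by-term (or equivalently evaluating the antiderivative F(x) = x^5/5 - 5*x^4/4 + 4*x^3/3 + 7*x^2/2 - 6*x at the endpoints):
  F(1) − F(−1) = -133/60 − (403/60) = -134/15.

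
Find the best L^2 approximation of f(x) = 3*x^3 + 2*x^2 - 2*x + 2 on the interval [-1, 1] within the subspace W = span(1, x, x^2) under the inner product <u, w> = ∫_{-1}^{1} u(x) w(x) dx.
g(x) = 2*x^2 - x/5 + 2

The best approximation g ∈ W is the orthogonal projection of f onto W. Writing g = a_0 + a_1 x + a_2 x^2, the coefficients solve the normal equations G · a = b where
  G_{ij} = <φ_i, φ_j> and b_i = <f, φ_i>, with φ_0 = 1, φ_1 = x, φ_2 = x^2.
G =
  [2, 0, 2/3]
  [0, 2/3, 0]
  [2/3, 0, 2/5],
b = (16/3, -2/15, 32/15).
Solving gives a_0 = 2, a_1 = -1/5, a_2 = 2, so
  g(x) = 2*x^2 - x/5 + 2.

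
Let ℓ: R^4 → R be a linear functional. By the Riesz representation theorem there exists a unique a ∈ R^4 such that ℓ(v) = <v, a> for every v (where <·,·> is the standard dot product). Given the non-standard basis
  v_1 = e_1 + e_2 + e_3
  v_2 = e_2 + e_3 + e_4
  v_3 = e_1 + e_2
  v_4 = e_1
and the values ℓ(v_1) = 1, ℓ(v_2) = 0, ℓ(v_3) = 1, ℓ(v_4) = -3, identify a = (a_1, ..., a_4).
a = (-3, 4, 0, -4)

Write a = (a_1, ..., a_4) in the standard basis. For each basis vector v_i, ℓ(v_i) = <v_i, a> is a linear equation in the a_j's. Collect the n equations into a matrix system V a = ℓ, where row i of V is v_i (expressed in the standard basis). Since V is invertible (lower-triangular with 1s on the diagonal, up to permutation), solve by back-substitution:
  V =
[[1, 1, 1, 0],
 [0, 1, 1, 1],
 [1, 1, 0, 0],
 [1, 0, 0, 0]]
  V a = (1, 0, 1, -3)
Solving gives a = (-3, 4, 0, -4).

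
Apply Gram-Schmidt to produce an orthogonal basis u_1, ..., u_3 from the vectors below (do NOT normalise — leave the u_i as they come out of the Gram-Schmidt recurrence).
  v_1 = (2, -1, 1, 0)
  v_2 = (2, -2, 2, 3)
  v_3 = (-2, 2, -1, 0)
Orthogonal basis:
  u_1 = (2, -1, 1, 0)
  u_2 = (-2/3, -2/3, 2/3, 3)
  u_3 = (9/31, 49/62, 13/62, 6/31)

Apply the Gram-Schmidt recurrence
  u_1 = v_1
  u_i = v_i − Σ_{j<i} ((v_i · u_j) / (u_j · u_j)) · u_j.

Step by step this gives:
  u_1 = (2, -1, 1, 0)
  u_2 = (-2/3, -2/3, 2/3, 3)
  u_3 = (9/31, 49/62, 13/62, 6/31)

Orthogonality check:
  u_2 · u_1 = 0 (should be 0)
  u_3 · u_1 = 0 (should be 0)
  u_3 · u_2 = 0 (should be 0)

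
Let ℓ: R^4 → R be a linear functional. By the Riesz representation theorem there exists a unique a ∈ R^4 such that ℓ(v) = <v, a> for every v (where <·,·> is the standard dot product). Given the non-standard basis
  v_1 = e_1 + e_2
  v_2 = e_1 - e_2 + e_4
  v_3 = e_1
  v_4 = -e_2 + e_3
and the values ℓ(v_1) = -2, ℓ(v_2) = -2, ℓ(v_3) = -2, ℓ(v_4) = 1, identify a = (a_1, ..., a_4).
a = (-2, 0, 1, 0)

Write a = (a_1, ..., a_4) in the standard basis. For each basis vector v_i, ℓ(v_i) = <v_i, a> is a linear equation in the a_j's. Collect the n equations into a matrix system V a = ℓ, where row i of V is v_i (expressed in the standard basis). Since V is invertible (lower-triangular with 1s on the diagonal, up to permutation), solve by back-substitution:
  V =
[[1, 1, 0, 0],
 [1, -1, 0, 1],
 [1, 0, 0, 0],
 [0, -1, 1, 0]]
  V a = (-2, -2, -2, 1)
Solving gives a = (-2, 0, 1, 0).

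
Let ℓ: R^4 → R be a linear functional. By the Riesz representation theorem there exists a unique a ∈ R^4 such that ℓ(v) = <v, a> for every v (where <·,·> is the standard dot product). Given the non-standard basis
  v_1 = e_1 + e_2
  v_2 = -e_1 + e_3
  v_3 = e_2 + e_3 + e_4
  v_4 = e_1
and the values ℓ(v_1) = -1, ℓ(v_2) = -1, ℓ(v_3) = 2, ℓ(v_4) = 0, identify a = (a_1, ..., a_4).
a = (0, -1, -1, 4)

Write a = (a_1, ..., a_4) in the standard basis. For each basis vector v_i, ℓ(v_i) = <v_i, a> is a linear equation in the a_j's. Collect the n equations into a matrix system V a = ℓ, where row i of V is v_i (expressed in the standard basis). Since V is invertible (lower-triangular with 1s on the diagonal, up to permutation), solve by back-substitution:
  V =
[[1, 1, 0, 0],
 [-1, 0, 1, 0],
 [0, 1, 1, 1],
 [1, 0, 0, 0]]
  V a = (-1, -1, 2, 0)
Solving gives a = (0, -1, -1, 4).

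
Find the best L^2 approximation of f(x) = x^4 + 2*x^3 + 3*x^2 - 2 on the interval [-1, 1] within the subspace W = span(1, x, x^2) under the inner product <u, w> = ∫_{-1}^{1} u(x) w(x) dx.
g(x) = 27*x^2/7 + 6*x/5 - 73/35

The best approximation g ∈ W is the orthogonal projection of f onto W. Writing g = a_0 + a_1 x + a_2 x^2, the coefficients solve the normal equations G · a = b where
  G_{ij} = <φ_i, φ_j> and b_i = <f, φ_i>, with φ_0 = 1, φ_1 = x, φ_2 = x^2.
G =
  [2, 0, 2/3]
  [0, 2/3, 0]
  [2/3, 0, 2/5],
b = (-8/5, 4/5, 16/105).
Solving gives a_0 = -73/35, a_1 = 6/5, a_2 = 27/7, so
  g(x) = 27*x^2/7 + 6*x/5 - 73/35.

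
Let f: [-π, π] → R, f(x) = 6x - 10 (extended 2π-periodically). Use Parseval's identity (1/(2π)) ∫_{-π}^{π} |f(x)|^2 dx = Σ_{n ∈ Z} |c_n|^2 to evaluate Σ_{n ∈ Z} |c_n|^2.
Σ |c_n|^2 = 12π^2 + 100

Expand and integrate term by term over [-π, π]:
  ∫ (6x)^2 dx = 36·(2π^3/3); ∫ 2·6·(-10)·x dx = 0 (odd integrand); ∫ (-10)^2 dx = 100·2π.
So (1/(2π)) ∫_{-π}^{π} (6x - 10)^2 dx = 36π^2/3 + 100 = 12π^2 + 100.
Parseval ⇒ Σ |c_n|^2 = 12π^2 + 100.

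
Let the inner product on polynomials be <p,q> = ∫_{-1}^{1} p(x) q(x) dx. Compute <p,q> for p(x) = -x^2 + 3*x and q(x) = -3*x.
<p,q> = -6

Expand the product: p(x)·q(x) = 3*x^3 - 9*x^2.
∫_{-1}^{1} of each monomial x^k gives [2/(k+1) if k even, 0 if k odd]. Integrating term-by-term (or equivalently evaluating the antiderivative F(x) = 3*x^4/4 - 3*x^3 at the endpoints):
  F(1) − F(−1) = -9/4 − (15/4) = -6.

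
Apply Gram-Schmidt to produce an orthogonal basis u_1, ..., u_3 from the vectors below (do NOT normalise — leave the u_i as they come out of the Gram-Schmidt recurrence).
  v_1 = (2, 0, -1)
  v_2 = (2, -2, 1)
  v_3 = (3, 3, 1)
Orthogonal basis:
  u_1 = (2, 0, -1)
  u_2 = (4/5, -2, 8/5)
  u_3 = (11/9, 22/9, 22/9)

Apply the Gram-Schmidt recurrence
  u_1 = v_1
  u_i = v_i − Σ_{j<i} ((v_i · u_j) / (u_j · u_j)) · u_j.

Step by step this gives:
  u_1 = (2, 0, -1)
  u_2 = (4/5, -2, 8/5)
  u_3 = (11/9, 22/9, 22/9)

Orthogonality check:
  u_2 · u_1 = 0 (should be 0)
  u_3 · u_1 = 0 (should be 0)
  u_3 · u_2 = 0 (should be 0)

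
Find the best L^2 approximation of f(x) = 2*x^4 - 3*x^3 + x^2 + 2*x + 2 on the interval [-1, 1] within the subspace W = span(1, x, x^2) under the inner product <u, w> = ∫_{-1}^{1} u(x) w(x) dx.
g(x) = 19*x^2/7 + x/5 + 64/35

The best approximation g ∈ W is the orthogonal projection of f onto W. Writing g = a_0 + a_1 x + a_2 x^2, the coefficients solve the normal equations G · a = b where
  G_{ij} = <φ_i, φ_j> and b_i = <f, φ_i>, with φ_0 = 1, φ_1 = x, φ_2 = x^2.
G =
  [2, 0, 2/3]
  [0, 2/3, 0]
  [2/3, 0, 2/5],
b = (82/15, 2/15, 242/105).
Solving gives a_0 = 64/35, a_1 = 1/5, a_2 = 19/7, so
  g(x) = 19*x^2/7 + x/5 + 64/35.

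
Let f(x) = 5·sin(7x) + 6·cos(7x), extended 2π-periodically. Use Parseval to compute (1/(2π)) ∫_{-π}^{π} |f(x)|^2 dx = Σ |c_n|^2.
Σ |c_n|^2 = 61/2

Expand |f|^2 and use orthogonality of {sin(nx), cos(mx)} on [-π, π]:
  ∫_{-π}^{π} sin(nx)^2 dx = π, ∫ cos(mx)^2 dx = π, and cross terms integrate to 0.
So ∫_{-π}^{π} f(x)^2 dx = 5^2 · π + 6^2 · π = (25 + 36)π.
Divide by 2π: (25 + 36)/2 = 61/2.
By Parseval, this equals Σ |c_n|^2.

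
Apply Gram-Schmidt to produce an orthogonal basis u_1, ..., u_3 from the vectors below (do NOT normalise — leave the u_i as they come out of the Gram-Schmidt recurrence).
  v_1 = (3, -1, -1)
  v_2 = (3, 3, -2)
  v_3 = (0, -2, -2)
Orthogonal basis:
  u_1 = (3, -1, -1)
  u_2 = (9/11, 41/11, -14/11)
  u_3 = (-75/89, -45/89, -180/89)

Apply the Gram-Schmidt recurrence
  u_1 = v_1
  u_i = v_i − Σ_{j<i} ((v_i · u_j) / (u_j · u_j)) · u_j.

Step by step this gives:
  u_1 = (3, -1, -1)
  u_2 = (9/11, 41/11, -14/11)
  u_3 = (-75/89, -45/89, -180/89)

Orthogonality check:
  u_2 · u_1 = 0 (should be 0)
  u_3 · u_1 = 0 (should be 0)
  u_3 · u_2 = 0 (should be 0)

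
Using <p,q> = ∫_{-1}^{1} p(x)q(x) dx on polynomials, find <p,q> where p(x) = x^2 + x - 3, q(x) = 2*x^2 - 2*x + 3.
<p,q> = -308/15

Expand the product: p(x)·q(x) = 2*x^4 - 5*x^2 + 9*x - 9.
∫_{-1}^{1} of each monomial x^k gives [2/(k+1) if k even, 0 if k odd]. Integrating term-by-term (or equivalently evaluating the antiderivative F(x) = 2*x^5/5 - 5*x^3/3 + 9*x^2/2 - 9*x at the endpoints):
  F(1) − F(−1) = -173/30 − (443/30) = -308/15.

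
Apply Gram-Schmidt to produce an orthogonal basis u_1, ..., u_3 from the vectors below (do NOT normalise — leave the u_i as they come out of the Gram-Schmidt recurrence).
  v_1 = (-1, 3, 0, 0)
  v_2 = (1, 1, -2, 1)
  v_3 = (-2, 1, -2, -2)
Orthogonal basis:
  u_1 = (-1, 3, 0, 0)
  u_2 = (6/5, 2/5, -2, 1)
  u_3 = (-3/2, -1/2, -2, -2)

Apply the Gram-Schmidt recurrence
  u_1 = v_1
  u_i = v_i − Σ_{j<i} ((v_i · u_j) / (u_j · u_j)) · u_j.

Step by step this gives:
  u_1 = (-1, 3, 0, 0)
  u_2 = (6/5, 2/5, -2, 1)
  u_3 = (-3/2, -1/2, -2, -2)

Orthogonality check:
  u_2 · u_1 = 0 (should be 0)
  u_3 · u_1 = 0 (should be 0)
  u_3 · u_2 = 0 (should be 0)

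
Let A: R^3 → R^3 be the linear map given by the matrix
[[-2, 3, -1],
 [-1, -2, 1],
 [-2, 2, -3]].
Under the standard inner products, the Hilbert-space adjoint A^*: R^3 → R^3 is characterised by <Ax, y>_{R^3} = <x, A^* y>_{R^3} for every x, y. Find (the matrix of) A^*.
A^* = A^T =
[[-2, -1, -2],
 [3, -2, 2],
 [-1, 1, -3]]

For real matrices with standard dot products, the defining identity <Ax, y> = <x, A^* y> gives (Ax)^T y = x^T (A^*) y, i.e. x^T A^T y = x^T (A^*) y. Since this holds for all x, y, we must have A^* = A^T. Therefore
A^* =
[[-2, -1, -2],
 [3, -2, 2],
 [-1, 1, -3]].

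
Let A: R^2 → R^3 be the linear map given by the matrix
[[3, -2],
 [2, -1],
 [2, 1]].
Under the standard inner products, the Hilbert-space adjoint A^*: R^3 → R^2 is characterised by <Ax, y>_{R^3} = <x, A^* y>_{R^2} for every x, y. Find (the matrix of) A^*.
A^* = A^T =
[[3, 2, 2],
 [-2, -1, 1]]

For real matrices with standard dot products, the defining identity <Ax, y> = <x, A^* y> gives (Ax)^T y = x^T (A^*) y, i.e. x^T A^T y = x^T (A^*) y. Since this holds for all x, y, we must have A^* = A^T. Therefore
A^* =
[[3, 2, 2],
 [-2, -1, 1]].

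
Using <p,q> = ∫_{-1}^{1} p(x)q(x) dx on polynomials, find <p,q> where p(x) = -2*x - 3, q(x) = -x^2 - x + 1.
<p,q> = -8/3

Expand the product: p(x)·q(x) = 2*x^3 + 5*x^2 + x - 3.
∫_{-1}^{1} of each monomial x^k gives [2/(k+1) if k even, 0 if k odd]. Integrating term-by-term (or equivalently evaluating the antiderivative F(x) = x^4/2 + 5*x^3/3 + x^2/2 - 3*x at the endpoints):
  F(1) − F(−1) = -1/3 − (7/3) = -8/3.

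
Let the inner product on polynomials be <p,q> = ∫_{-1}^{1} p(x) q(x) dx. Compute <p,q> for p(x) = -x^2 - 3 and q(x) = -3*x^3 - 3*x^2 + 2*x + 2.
<p,q> = -92/15

Expand the product: p(x)·q(x) = 3*x^5 + 3*x^4 + 7*x^3 + 7*x^2 - 6*x - 6.
∫_{-1}^{1} of each monomial x^k gives [2/(k+1) if k even, 0 if k odd]. Integrating term-by-term (or equivalently evaluating the antiderivative F(x) = x^6/2 + 3*x^5/5 + 7*x^4/4 + 7*x^3/3 - 3*x^2 - 6*x at the endpoints):
  F(1) − F(−1) = -229/60 − (139/60) = -92/15.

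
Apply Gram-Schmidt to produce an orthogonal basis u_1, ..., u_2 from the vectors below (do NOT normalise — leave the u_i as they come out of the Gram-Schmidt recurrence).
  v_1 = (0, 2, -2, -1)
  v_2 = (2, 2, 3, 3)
Orthogonal basis:
  u_1 = (0, 2, -2, -1)
  u_2 = (2, 28/9, 17/9, 22/9)

Apply the Gram-Schmidt recurrence
  u_1 = v_1
  u_i = v_i − Σ_{j<i} ((v_i · u_j) / (u_j · u_j)) · u_j.

Step by step this gives:
  u_1 = (0, 2, -2, -1)
  u_2 = (2, 28/9, 17/9, 22/9)

Orthogonality check:
  u_2 · u_1 = 0 (should be 0)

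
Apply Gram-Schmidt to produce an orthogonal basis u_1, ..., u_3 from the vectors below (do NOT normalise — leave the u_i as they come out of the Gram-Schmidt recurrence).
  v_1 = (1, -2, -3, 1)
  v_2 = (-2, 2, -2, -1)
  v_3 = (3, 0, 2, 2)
Orthogonal basis:
  u_1 = (1, -2, -3, 1)
  u_2 = (-29/15, 28/15, -11/5, -14/15)
  u_3 = (245/194, 156/97, -49/194, 116/97)

Apply the Gram-Schmidt recurrence
  u_1 = v_1
  u_i = v_i − Σ_{j<i} ((v_i · u_j) / (u_j · u_j)) · u_j.

Step by step this gives:
  u_1 = (1, -2, -3, 1)
  u_2 = (-29/15, 28/15, -11/5, -14/15)
  u_3 = (245/194, 156/97, -49/194, 116/97)

Orthogonality check:
  u_2 · u_1 = 0 (should be 0)
  u_3 · u_1 = 0 (should be 0)
  u_3 · u_2 = 0 (should be 0)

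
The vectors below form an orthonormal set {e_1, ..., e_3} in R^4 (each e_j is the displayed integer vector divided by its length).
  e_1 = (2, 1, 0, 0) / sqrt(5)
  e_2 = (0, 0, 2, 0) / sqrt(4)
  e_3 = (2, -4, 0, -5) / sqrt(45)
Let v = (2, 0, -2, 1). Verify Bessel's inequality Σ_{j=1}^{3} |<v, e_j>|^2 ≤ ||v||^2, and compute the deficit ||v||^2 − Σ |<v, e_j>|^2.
Σ |<v, e_j>|^2 = 65/9; ||v||^2 = 9; deficit = 16/9

Write each e_j = u_j / sqrt(<u_j, u_j>) where u_j is the displayed integer vector. Then <v, e_j> = <v, u_j> / sqrt(<u_j, u_j>), so |<v, e_j>|^2 = <v, u_j>^2 / <u_j, u_j>.
Coefficients: <v, e_1> = 4/sqrt(5), <v, e_2> = -4/sqrt(4), <v, e_3> = -1/sqrt(45).
Square and sum: Σ |<v, e_j>|^2 = 65/9.
Compute ||v||^2 = v·v = 9.
Deficit = 9 − 65/9 = 16/9 ≥ 0, confirming Bessel's inequality. (The deficit equals ||v − Σ <v,e_j> e_j||^2, the squared distance from v to span{e_j}.)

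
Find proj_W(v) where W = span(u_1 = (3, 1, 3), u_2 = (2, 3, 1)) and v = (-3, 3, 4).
proj_W(v) = (1, 3/2, 1/2)

Set up U = [u_1 | ... | u_2] ∈ R^(3×2). The projector onto W = col(U) is P = U (U^T U)^(-1) U^T.
Compute U^T U =
  [19, 12]
  [12, 14],
and U^T v = (6, 7).
Solve U^T U · c = U^T v for the coefficients: c = (0, 1/2). The projection is proj_W(v) = U c.
Check: (v - proj_W(v)) · u_1 = 0  (should be 0).
Check: (v - proj_W(v)) · u_2 = 0  (should be 0).
Result: proj_W(v) = (1, 3/2, 1/2).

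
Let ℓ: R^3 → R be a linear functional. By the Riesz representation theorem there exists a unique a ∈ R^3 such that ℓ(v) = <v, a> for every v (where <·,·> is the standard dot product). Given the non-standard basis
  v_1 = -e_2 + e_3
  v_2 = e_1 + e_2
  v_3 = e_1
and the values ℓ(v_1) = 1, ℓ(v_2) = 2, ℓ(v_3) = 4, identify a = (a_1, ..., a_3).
a = (4, -2, -1)

Write a = (a_1, ..., a_3) in the standard basis. For each basis vector v_i, ℓ(v_i) = <v_i, a> is a linear equation in the a_j's. Collect the n equations into a matrix system V a = ℓ, where row i of V is v_i (expressed in the standard basis). Since V is invertible (lower-triangular with 1s on the diagonal, up to permutation), solve by back-substitution:
  V =
[[0, -1, 1],
 [1, 1, 0],
 [1, 0, 0]]
  V a = (1, 2, 4)
Solving gives a = (4, -2, -1).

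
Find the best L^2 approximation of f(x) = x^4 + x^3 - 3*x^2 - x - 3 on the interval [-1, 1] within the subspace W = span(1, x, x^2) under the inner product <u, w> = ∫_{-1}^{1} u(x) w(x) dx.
g(x) = -15*x^2/7 - 2*x/5 - 108/35

The best approximation g ∈ W is the orthogonal projection of f onto W. Writing g = a_0 + a_1 x + a_2 x^2, the coefficients solve the normal equations G · a = b where
  G_{ij} = <φ_i, φ_j> and b_i = <f, φ_i>, with φ_0 = 1, φ_1 = x, φ_2 = x^2.
G =
  [2, 0, 2/3]
  [0, 2/3, 0]
  [2/3, 0, 2/5],
b = (-38/5, -4/15, -102/35).
Solving gives a_0 = -108/35, a_1 = -2/5, a_2 = -15/7, so
  g(x) = -15*x^2/7 - 2*x/5 - 108/35.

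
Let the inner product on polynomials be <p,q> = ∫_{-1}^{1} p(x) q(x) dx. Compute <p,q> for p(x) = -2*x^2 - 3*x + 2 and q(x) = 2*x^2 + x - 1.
<p,q> = -18/5

Expand the product: p(x)·q(x) = -4*x^4 - 8*x^3 + 3*x^2 + 5*x - 2.
∫_{-1}^{1} of each monomial x^k gives [2/(k+1) if k even, 0 if k odd]. Integrating term-by-term (or equivalently evaluating the antiderivative F(x) = -4*x^5/5 - 2*x^4 + x^3 + 5*x^2/2 - 2*x at the endpoints):
  F(1) − F(−1) = -13/10 − (23/10) = -18/5.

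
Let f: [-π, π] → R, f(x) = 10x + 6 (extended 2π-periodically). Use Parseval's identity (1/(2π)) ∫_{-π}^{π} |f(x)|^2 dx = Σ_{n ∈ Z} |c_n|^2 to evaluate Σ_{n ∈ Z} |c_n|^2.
Σ |c_n|^2 = 100π^2/3 + 36

Expand and integrate term by term over [-π, π]:
  ∫ (10x)^2 dx = 100·(2π^3/3); ∫ 2·10·(6)·x dx = 0 (odd integrand); ∫ 6^2 dx = 36·2π.
So (1/(2π)) ∫_{-π}^{π} (10x + 6)^2 dx = 100π^2/3 + 36 = 100π^2/3 + 36.
Parseval ⇒ Σ |c_n|^2 = 100π^2/3 + 36.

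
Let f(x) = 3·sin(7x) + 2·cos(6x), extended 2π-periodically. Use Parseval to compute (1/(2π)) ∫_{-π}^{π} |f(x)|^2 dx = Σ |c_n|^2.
Σ |c_n|^2 = 13/2

Expand |f|^2 and use orthogonality of {sin(nx), cos(mx)} on [-π, π]:
  ∫_{-π}^{π} sin(nx)^2 dx = π, ∫ cos(mx)^2 dx = π, and cross terms integrate to 0.
So ∫_{-π}^{π} f(x)^2 dx = 3^2 · π + 2^2 · π = (9 + 4)π.
Divide by 2π: (9 + 4)/2 = 13/2.
By Parseval, this equals Σ |c_n|^2.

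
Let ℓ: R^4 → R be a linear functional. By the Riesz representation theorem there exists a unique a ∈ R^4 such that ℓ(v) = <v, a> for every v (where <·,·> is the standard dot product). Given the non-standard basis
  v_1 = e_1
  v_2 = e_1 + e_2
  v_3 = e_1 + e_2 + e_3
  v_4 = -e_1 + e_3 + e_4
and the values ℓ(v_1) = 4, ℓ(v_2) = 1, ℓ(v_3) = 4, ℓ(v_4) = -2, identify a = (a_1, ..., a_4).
a = (4, -3, 3, -1)

Write a = (a_1, ..., a_4) in the standard basis. For each basis vector v_i, ℓ(v_i) = <v_i, a> is a linear equation in the a_j's. Collect the n equations into a matrix system V a = ℓ, where row i of V is v_i (expressed in the standard basis). Since V is invertible (lower-triangular with 1s on the diagonal, up to permutation), solve by back-substitution:
  V =
[[1, 0, 0, 0],
 [1, 1, 0, 0],
 [1, 1, 1, 0],
 [-1, 0, 1, 1]]
  V a = (4, 1, 4, -2)
Solving gives a = (4, -3, 3, -1).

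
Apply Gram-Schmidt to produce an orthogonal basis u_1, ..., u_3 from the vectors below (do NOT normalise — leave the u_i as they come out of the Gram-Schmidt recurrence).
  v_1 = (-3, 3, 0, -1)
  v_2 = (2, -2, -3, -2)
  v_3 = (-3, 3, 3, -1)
Orthogonal basis:
  u_1 = (-3, 3, 0, -1)
  u_2 = (8/19, -8/19, -3, -48/19)
  u_3 = (72/299, -72/299, 384/299, -432/299)

Apply the Gram-Schmidt recurrence
  u_1 = v_1
  u_i = v_i − Σ_{j<i} ((v_i · u_j) / (u_j · u_j)) · u_j.

Step by step this gives:
  u_1 = (-3, 3, 0, -1)
  u_2 = (8/19, -8/19, -3, -48/19)
  u_3 = (72/299, -72/299, 384/299, -432/299)

Orthogonality check:
  u_2 · u_1 = 0 (should be 0)
  u_3 · u_1 = 0 (should be 0)
  u_3 · u_2 = 0 (should be 0)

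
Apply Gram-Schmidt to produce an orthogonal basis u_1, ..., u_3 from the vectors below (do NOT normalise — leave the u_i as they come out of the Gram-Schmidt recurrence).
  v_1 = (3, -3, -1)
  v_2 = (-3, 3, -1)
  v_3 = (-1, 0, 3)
Orthogonal basis:
  u_1 = (3, -3, -1)
  u_2 = (-6/19, 6/19, -36/19)
  u_3 = (-1/2, -1/2, 0)

Apply the Gram-Schmidt recurrence
  u_1 = v_1
  u_i = v_i − Σ_{j<i} ((v_i · u_j) / (u_j · u_j)) · u_j.

Step by step this gives:
  u_1 = (3, -3, -1)
  u_2 = (-6/19, 6/19, -36/19)
  u_3 = (-1/2, -1/2, 0)

Orthogonality check:
  u_2 · u_1 = 0 (should be 0)
  u_3 · u_1 = 0 (should be 0)
  u_3 · u_2 = 0 (should be 0)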